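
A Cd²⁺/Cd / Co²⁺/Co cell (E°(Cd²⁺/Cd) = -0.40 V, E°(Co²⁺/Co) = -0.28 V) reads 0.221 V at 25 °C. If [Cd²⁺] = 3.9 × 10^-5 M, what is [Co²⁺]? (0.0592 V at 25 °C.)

0.1 M

From the Nernst equation, log Q = n(E° − E)/0.0592 = 2(0.12 − 0.221)/0.0592 = -3.412, so Q = 3.87 × 10^-4.
With Q = [Cd²⁺]/[Co²⁺] and the known concentrations, [Co²⁺] in the denominator gives [Co²⁺] = 0.1 M.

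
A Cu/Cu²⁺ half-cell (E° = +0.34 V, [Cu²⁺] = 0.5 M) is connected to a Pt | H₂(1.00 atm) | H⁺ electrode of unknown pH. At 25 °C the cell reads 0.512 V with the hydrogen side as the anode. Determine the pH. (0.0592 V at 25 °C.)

E°_cell = 0.34 V and n = 2.
log Q = n(E° − E)/0.0592 = 2×(0.34 − 0.512)/0.0592 = -5.811.
With Q = [H⁺]^2 / ([Cu²⁺]·P(H₂)), solving for [H⁺] gives log[H⁺] = -3.056, so pH = 3.06.

pH = 3.06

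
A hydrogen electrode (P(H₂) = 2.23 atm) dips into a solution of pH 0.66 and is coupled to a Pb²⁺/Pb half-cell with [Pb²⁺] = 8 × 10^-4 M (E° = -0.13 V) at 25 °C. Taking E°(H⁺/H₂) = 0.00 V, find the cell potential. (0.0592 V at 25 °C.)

The hydrogen couple is the cathode, so E°_cell = 0.13 V; n = 2.
[H⁺] = 10^(−0.66) = 0.22 M, and Q = [Pb²⁺]·P(H₂) / [H⁺]^2 = 0.0373.
E = E° − (0.0592/2) log Q = 0.13 − (0.0592/2)(-1.429) = 0.172 V.

0.17 V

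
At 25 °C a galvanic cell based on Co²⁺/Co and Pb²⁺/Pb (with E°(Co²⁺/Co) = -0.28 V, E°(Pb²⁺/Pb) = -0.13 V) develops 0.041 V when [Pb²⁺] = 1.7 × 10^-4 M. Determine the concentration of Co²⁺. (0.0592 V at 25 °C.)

0.82 M

From the Nernst equation, log Q = n(E° − E)/0.0592 = 2(0.15 − 0.041)/0.0592 = 3.682, so Q = 4810.
With Q = [Co²⁺]/[Pb²⁺] and the known concentrations, [Co²⁺] in the numerator gives [Co²⁺] = 0.82 M.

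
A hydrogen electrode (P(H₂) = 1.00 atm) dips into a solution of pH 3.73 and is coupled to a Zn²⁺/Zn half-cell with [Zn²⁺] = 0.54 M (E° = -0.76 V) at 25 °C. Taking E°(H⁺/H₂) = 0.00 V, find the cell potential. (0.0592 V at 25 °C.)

The hydrogen couple is the cathode, so E°_cell = 0.76 V; n = 2.
[H⁺] = 10^(−3.73) = 1.9 × 10^-4 M, and Q = [Zn²⁺]·P(H₂) / [H⁺]^2 = 1.56 × 10^7.
E = E° − (0.0592/2) log Q = 0.76 − (0.0592/2)(7.192) = 0.547 V.

0.55 V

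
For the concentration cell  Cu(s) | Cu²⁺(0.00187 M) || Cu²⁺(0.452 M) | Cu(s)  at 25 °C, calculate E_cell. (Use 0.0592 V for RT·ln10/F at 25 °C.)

0.071 V

Both half-cells are Cu²⁺/Cu, so E°_cell = 0. The concentrated side is the cathode; the cell reaction moves Cu²⁺ from high to low concentration with n = 2.
Q = [Cu²⁺]_dilute/[Cu²⁺]_conc = 0.00187/0.452 = 0.00414.
E = 0 − (0.0592/2) log Q = −(0.0592/2)(-2.383) = 0.0705 V.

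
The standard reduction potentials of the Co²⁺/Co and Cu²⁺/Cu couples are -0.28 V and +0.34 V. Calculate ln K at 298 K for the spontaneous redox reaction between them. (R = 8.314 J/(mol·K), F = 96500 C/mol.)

E°_cell = +0.34 − (-0.28) = 0.62 V, with n = 2 electrons transferred.
At equilibrium E = 0, so the Nernst equation gives ln K = nFE°/RT = (2)(96500)(0.62)/((8.314)(298)) = 48.30.

ln K = 48.3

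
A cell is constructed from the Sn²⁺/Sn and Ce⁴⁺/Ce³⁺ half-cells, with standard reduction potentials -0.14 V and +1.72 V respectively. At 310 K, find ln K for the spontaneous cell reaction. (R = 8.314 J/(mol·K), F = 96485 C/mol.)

E°_cell = +1.72 − (-0.14) = 1.86 V, with n = 2 electrons transferred.
At equilibrium E = 0, so the Nernst equation gives ln K = nFE°/RT = (2)(96485)(1.86)/((8.314)(310)) = 139.26.

ln K = 139.3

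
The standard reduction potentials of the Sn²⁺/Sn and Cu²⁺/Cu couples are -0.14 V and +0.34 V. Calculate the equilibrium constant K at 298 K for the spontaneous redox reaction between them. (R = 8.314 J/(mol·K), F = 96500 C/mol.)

E°_cell = +0.34 − (-0.14) = 0.48 V, with n = 2 electrons transferred.
At equilibrium E = 0, so the Nernst equation gives ln K = nFE°/RT = (2)(96500)(0.48)/((8.314)(298)) = 37.39.
K = e^37.39 = 1.7 × 10^16.

1.7 × 10^16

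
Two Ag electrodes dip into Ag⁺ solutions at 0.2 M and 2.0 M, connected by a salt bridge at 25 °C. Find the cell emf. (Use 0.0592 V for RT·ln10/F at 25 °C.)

Both half-cells are Ag⁺/Ag, so E°_cell = 0. The concentrated side is the cathode; the cell reaction moves Ag⁺ from high to low concentration with n = 1.
Q = [Ag⁺]_dilute/[Ag⁺]_conc = 0.2/2.0 = 0.100.
E = 0 − (0.0592/1) log Q = −(0.0592/1)(-1.000) = 0.0592 V.

0.059 V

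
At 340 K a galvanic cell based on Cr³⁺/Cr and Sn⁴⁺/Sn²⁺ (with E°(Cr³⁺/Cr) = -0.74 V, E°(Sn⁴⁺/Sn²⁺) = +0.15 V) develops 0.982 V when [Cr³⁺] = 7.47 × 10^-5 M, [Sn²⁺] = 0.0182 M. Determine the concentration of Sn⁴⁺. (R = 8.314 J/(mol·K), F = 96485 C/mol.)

0.017 M

From the Nernst equation, ln Q = nF(E° − E)/RT = 6×96485×(0.89 − 0.982)/(8.314×340) = -18.841, so Q = 6.57 × 10^-9.
With Q = [Cr³⁺]^2·[Sn²⁺]^3/[Sn⁴⁺]^3 and the known concentrations, [Sn⁴⁺]^3 in the denominator gives [Sn⁴⁺] = 0.017 M.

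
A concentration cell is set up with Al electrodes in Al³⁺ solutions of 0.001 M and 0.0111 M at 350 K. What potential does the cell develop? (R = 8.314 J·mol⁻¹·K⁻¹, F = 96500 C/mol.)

0.024 V

Both half-cells are Al³⁺/Al, so E°_cell = 0. The concentrated side is the cathode; the cell reaction moves Al³⁺ from high to low concentration with n = 3.
Q = [Al³⁺]_dilute/[Al³⁺]_conc = 0.001/0.0111 = 0.0901.
E = 0 − (RT/nF) ln Q = −((8.314×350)/(3×96500))(-2.407) = 0.0242 V.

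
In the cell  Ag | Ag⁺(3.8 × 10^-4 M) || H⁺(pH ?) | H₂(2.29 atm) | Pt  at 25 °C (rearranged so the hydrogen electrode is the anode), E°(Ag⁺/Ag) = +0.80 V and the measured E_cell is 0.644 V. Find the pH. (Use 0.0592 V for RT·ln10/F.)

E°_cell = 0.80 V and n = 2.
log Q = n(E° − E)/0.0592 = 2×(0.80 − 0.644)/0.0592 = 5.270.
With Q = [H⁺]^2 / ([Ag⁺]^2·P(H₂)), solving for [H⁺] gives log[H⁺] = -0.605, so pH = 0.61.

pH = 0.61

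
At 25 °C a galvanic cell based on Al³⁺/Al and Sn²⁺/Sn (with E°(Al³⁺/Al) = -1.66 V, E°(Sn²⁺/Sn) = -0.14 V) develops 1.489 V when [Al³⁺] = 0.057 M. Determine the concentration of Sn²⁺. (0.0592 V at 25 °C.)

0.013 M

From the Nernst equation, log Q = n(E° − E)/0.0592 = 6(1.52 − 1.489)/0.0592 = 3.142, so Q = 1390.
With Q = [Al³⁺]^2/[Sn²⁺]^3 and the known concentrations, [Sn²⁺]^3 in the denominator gives [Sn²⁺] = 0.013 M.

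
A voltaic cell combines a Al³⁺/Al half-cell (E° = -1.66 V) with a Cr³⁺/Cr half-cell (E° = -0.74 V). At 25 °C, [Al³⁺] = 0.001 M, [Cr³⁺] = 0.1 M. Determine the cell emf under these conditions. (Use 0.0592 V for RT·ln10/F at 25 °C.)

0.959 V

The Cr³⁺/Cr couple has the higher reduction potential and acts as the cathode, so E°_cell = -0.74 − (-1.66) = 0.92 V.
Balancing electrons gives n = 3; the reaction quotient is Q = [Al³⁺]/[Cr³⁺] = 0.0100.
At 25 °C, E = E° − (0.0592/n) log Q = 0.92 − (0.0592/3)(-2.000) = 0.920 + 0.039 = 0.959 V.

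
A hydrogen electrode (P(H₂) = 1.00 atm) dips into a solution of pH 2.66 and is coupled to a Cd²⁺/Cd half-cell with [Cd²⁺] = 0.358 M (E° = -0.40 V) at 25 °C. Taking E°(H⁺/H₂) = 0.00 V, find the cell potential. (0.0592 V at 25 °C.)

The hydrogen couple is the cathode, so E°_cell = 0.40 V; n = 2.
[H⁺] = 10^(−2.66) = 0.0022 M, and Q = [Cd²⁺]·P(H₂) / [H⁺]^2 = 7.48 × 10^4.
E = E° − (0.0592/2) log Q = 0.40 − (0.0592/2)(4.874) = 0.256 V.

0.26 V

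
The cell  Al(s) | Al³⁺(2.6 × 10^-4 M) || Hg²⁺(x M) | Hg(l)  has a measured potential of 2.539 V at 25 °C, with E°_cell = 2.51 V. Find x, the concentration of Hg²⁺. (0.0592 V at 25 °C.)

0.039 M

From the Nernst equation, log Q = n(E° − E)/0.0592 = 6(2.51 − 2.539)/0.0592 = -2.939, so Q = 0.00115.
With Q = [Al³⁺]^2/[Hg²⁺]^3 and the known concentrations, [Hg²⁺]^3 in the denominator gives [Hg²⁺] = 0.039 M.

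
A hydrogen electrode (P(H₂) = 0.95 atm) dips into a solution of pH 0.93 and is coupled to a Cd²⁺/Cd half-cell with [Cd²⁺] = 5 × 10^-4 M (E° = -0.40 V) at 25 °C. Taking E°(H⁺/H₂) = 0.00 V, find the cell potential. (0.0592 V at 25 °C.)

0.44 V

The hydrogen couple is the cathode, so E°_cell = 0.40 V; n = 2.
[H⁺] = 10^(−0.93) = 0.12 M, and Q = [Cd²⁺]·P(H₂) / [H⁺]^2 = 0.0344.
E = E° − (0.0592/2) log Q = 0.40 − (0.0592/2)(-1.463) = 0.443 V.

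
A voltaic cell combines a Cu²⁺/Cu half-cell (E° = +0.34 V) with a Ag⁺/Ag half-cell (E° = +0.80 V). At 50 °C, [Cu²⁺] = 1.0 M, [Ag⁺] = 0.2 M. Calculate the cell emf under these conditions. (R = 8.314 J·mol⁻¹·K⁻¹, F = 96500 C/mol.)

0.415 V

The Ag⁺/Ag couple has the higher reduction potential and acts as the cathode, so E°_cell = +0.80 − (+0.34) = 0.46 V.
Balancing electrons gives n = 2; the reaction quotient is Q = [Cu²⁺]/[Ag⁺]^2 = 25.0.
E = E° − (RT/nF) ln Q = 0.46 − (8.314×323)/(2×96500) × (3.219) = 0.460 − 0.045 = 0.415 V.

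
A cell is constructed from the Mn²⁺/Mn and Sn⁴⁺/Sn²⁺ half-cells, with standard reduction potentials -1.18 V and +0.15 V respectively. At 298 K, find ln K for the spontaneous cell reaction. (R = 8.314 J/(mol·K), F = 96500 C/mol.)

E°_cell = +0.15 − (-1.18) = 1.33 V, with n = 2 electrons transferred.
At equilibrium E = 0, so the Nernst equation gives ln K = nFE°/RT = (2)(96500)(1.33)/((8.314)(298)) = 103.61.

ln K = 103.6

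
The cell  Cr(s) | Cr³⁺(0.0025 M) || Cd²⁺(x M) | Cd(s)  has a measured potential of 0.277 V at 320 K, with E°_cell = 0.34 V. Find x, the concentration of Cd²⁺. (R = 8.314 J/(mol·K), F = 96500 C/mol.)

1.9 × 10^-4 M

From the Nernst equation, ln Q = nF(E° − E)/RT = 6×96500×(0.34 − 0.277)/(8.314×320) = 13.711, so Q = 9 × 10^5.
With Q = [Cr³⁺]^2/[Cd²⁺]^3 and the known concentrations, [Cd²⁺]^3 in the denominator gives [Cd²⁺] = 1.9 × 10^-4 M.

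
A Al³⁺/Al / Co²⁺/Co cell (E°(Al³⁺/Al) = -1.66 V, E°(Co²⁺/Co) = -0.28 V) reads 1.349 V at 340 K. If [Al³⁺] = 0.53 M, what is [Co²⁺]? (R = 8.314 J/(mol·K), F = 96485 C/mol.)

From the Nernst equation, ln Q = nF(E° − E)/RT = 6×96485×(1.38 − 1.349)/(8.314×340) = 6.349, so Q = 572.
With Q = [Al³⁺]^2/[Co²⁺]^3 and the known concentrations, [Co²⁺]^3 in the denominator gives [Co²⁺] = 0.079 M.

0.079 M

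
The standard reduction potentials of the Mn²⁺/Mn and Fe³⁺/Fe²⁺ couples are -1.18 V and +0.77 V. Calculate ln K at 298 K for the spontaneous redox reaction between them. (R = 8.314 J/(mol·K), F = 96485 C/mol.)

E°_cell = +0.77 − (-1.18) = 1.95 V, with n = 2 electrons transferred.
At equilibrium E = 0, so the Nernst equation gives ln K = nFE°/RT = (2)(96485)(1.95)/((8.314)(298)) = 151.88.

ln K = 151.9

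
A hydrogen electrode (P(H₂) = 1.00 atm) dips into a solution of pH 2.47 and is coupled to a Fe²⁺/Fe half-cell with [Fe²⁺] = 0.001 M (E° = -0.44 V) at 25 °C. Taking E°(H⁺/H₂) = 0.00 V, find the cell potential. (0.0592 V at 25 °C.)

0.38 V

The hydrogen couple is the cathode, so E°_cell = 0.44 V; n = 2.
[H⁺] = 10^(−2.47) = 0.0034 M, and Q = [Fe²⁺]·P(H₂) / [H⁺]^2 = 87.1.
E = E° − (0.0592/2) log Q = 0.44 − (0.0592/2)(1.940) = 0.383 V.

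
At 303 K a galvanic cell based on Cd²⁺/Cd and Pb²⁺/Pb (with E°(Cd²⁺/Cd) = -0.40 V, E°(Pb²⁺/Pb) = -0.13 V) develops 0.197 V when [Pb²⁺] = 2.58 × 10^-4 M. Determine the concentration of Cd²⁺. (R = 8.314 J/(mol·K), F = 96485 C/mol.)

From the Nernst equation, ln Q = nF(E° − E)/RT = 2×96485×(0.27 − 0.197)/(8.314×303) = 5.592, so Q = 268.
With Q = [Cd²⁺]/[Pb²⁺] and the known concentrations, [Cd²⁺] in the numerator gives [Cd²⁺] = 0.069 M.

0.069 M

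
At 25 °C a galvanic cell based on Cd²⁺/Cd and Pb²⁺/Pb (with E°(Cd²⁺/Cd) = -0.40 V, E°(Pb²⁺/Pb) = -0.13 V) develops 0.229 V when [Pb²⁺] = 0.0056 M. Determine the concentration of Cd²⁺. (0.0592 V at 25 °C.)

From the Nernst equation, log Q = n(E° − E)/0.0592 = 2(0.27 − 0.229)/0.0592 = 1.385, so Q = 24.3.
With Q = [Cd²⁺]/[Pb²⁺] and the known concentrations, [Cd²⁺] in the numerator gives [Cd²⁺] = 0.14 M.

0.14 M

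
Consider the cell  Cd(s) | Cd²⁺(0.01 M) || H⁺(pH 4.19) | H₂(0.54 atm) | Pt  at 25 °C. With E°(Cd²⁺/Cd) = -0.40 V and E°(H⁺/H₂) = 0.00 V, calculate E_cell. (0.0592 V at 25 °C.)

The hydrogen couple is the cathode, so E°_cell = 0.40 V; n = 2.
[H⁺] = 10^(−4.19) = 6.5 × 10^-5 M, and Q = [Cd²⁺]·P(H₂) / [H⁺]^2 = 1.3 × 10^6.
E = E° − (0.0592/2) log Q = 0.40 − (0.0592/2)(6.112) = 0.219 V.

0.22 V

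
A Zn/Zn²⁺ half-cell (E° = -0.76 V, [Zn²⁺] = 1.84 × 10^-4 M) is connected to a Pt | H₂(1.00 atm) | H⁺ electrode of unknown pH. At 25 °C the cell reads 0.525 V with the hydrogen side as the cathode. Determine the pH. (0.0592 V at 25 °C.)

pH = 5.84

E°_cell = 0.76 V and n = 2.
log Q = n(E° − E)/0.0592 = 2×(0.76 − 0.525)/0.0592 = 7.939.
With Q = [Zn²⁺]·P(H₂) / [H⁺]^2, solving for [H⁺] gives log[H⁺] = -5.837, so pH = 5.84.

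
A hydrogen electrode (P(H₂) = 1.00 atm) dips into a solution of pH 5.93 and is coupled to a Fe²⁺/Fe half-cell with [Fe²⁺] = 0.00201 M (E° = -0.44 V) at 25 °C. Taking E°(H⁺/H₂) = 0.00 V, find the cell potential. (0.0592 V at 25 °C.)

0.17 V

The hydrogen couple is the cathode, so E°_cell = 0.44 V; n = 2.
[H⁺] = 10^(−5.93) = 1.2 × 10^-6 M, and Q = [Fe²⁺]·P(H₂) / [H⁺]^2 = 1.46 × 10^9.
E = E° − (0.0592/2) log Q = 0.44 − (0.0592/2)(9.163) = 0.169 V.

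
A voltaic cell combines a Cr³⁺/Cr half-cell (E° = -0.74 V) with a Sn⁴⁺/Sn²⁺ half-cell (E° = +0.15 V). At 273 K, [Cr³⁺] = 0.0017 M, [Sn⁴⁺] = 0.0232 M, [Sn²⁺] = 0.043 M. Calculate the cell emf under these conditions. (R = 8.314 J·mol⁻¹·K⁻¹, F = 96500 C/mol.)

The Sn⁴⁺/Sn²⁺ couple has the higher reduction potential and acts as the cathode, so E°_cell = +0.15 − (-0.74) = 0.89 V.
Balancing electrons gives n = 6; the reaction quotient is Q = [Cr³⁺]^2·[Sn²⁺]^3/[Sn⁴⁺]^3 = 1.84 × 10^-5.
E = E° − (RT/nF) ln Q = 0.89 − (8.314×273)/(6×96500) × (-10.903) = 0.890 + 0.043 = 0.933 V.

0.933 V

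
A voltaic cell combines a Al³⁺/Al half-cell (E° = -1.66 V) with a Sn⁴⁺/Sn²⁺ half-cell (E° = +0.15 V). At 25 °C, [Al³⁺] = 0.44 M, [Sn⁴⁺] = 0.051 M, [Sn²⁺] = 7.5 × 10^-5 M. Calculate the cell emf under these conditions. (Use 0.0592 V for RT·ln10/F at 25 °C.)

1.90 V

The Sn⁴⁺/Sn²⁺ couple has the higher reduction potential and acts as the cathode, so E°_cell = +0.15 − (-1.66) = 1.81 V.
Balancing electrons gives n = 6; the reaction quotient is Q = [Al³⁺]^2·[Sn²⁺]^3/[Sn⁴⁺]^3 = 6.16 × 10^-10.
At 25 °C, E = E° − (0.0592/n) log Q = 1.81 − (0.0592/6)(-9.211) = 1.810 + 0.091 = 1.901 V.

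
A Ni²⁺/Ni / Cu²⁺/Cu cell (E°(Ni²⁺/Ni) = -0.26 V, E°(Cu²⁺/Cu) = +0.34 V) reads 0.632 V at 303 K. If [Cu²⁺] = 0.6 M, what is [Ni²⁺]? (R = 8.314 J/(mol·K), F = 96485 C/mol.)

From the Nernst equation, ln Q = nF(E° − E)/RT = 2×96485×(0.60 − 0.632)/(8.314×303) = -2.451, so Q = 0.0862.
With Q = [Ni²⁺]/[Cu²⁺] and the known concentrations, [Ni²⁺] in the numerator gives [Ni²⁺] = 0.052 M.

0.052 M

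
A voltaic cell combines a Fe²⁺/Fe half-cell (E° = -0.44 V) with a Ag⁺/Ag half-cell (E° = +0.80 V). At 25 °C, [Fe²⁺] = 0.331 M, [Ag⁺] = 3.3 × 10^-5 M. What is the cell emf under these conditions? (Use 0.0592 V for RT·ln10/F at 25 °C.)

The Ag⁺/Ag couple has the higher reduction potential and acts as the cathode, so E°_cell = +0.80 − (-0.44) = 1.24 V.
Balancing electrons gives n = 2; the reaction quotient is Q = [Fe²⁺]/[Ag⁺]^2 = 3.04 × 10^8.
At 25 °C, E = E° − (0.0592/n) log Q = 1.24 − (0.0592/2)(8.483) = 1.240 − 0.251 = 0.989 V.

0.989 V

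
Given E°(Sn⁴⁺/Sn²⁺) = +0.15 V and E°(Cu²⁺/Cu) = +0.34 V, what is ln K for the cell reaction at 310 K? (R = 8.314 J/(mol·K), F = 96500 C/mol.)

ln K = 14.2

E°_cell = +0.34 − (+0.15) = 0.19 V, with n = 2 electrons transferred.
At equilibrium E = 0, so the Nernst equation gives ln K = nFE°/RT = (2)(96500)(0.19)/((8.314)(310)) = 14.23.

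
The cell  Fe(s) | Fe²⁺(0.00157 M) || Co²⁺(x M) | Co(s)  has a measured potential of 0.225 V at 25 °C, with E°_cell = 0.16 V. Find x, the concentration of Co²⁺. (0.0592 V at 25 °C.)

From the Nernst equation, log Q = n(E° − E)/0.0592 = 2(0.16 − 0.225)/0.0592 = -2.196, so Q = 0.00637.
With Q = [Fe²⁺]/[Co²⁺] and the known concentrations, [Co²⁺] in the denominator gives [Co²⁺] = 0.25 M.

0.25 M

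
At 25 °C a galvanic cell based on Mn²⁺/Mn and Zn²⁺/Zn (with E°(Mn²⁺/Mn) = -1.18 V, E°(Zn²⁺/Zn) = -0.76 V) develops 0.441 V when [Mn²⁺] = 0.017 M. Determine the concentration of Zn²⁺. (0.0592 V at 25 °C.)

From the Nernst equation, log Q = n(E° − E)/0.0592 = 2(0.42 − 0.441)/0.0592 = -0.709, so Q = 0.195.
With Q = [Mn²⁺]/[Zn²⁺] and the known concentrations, [Zn²⁺] in the denominator gives [Zn²⁺] = 0.087 M.

0.087 M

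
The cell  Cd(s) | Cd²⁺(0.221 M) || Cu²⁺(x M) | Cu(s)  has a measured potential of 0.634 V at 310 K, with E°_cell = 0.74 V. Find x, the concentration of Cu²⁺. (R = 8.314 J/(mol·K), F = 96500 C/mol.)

7.9 × 10^-5 M

From the Nernst equation, ln Q = nF(E° − E)/RT = 2×96500×(0.74 − 0.634)/(8.314×310) = 7.938, so Q = 2800.
With Q = [Cd²⁺]/[Cu²⁺] and the known concentrations, [Cu²⁺] in the denominator gives [Cu²⁺] = 7.9 × 10^-5 M.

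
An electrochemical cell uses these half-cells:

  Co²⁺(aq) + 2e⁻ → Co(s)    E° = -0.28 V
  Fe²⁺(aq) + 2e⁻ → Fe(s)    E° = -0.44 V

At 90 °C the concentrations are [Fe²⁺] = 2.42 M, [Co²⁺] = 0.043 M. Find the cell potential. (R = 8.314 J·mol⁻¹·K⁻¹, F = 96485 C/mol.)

The Co²⁺/Co couple has the higher reduction potential and acts as the cathode, so E°_cell = -0.28 − (-0.44) = 0.16 V.
Balancing electrons gives n = 2; the reaction quotient is Q = [Fe²⁺]/[Co²⁺] = 56.3.
E = E° − (RT/nF) ln Q = 0.16 − (8.314×363)/(2×96485) × (4.030) = 0.160 − 0.063 = 0.097 V.

0.097 V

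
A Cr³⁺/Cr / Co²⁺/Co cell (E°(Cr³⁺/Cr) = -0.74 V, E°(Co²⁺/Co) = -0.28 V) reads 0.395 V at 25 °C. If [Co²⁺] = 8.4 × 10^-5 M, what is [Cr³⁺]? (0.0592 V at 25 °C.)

From the Nernst equation, log Q = n(E° − E)/0.0592 = 6(0.46 − 0.395)/0.0592 = 6.588, so Q = 3.87 × 10^6.
With Q = [Cr³⁺]^2/[Co²⁺]^3 and the known concentrations, [Cr³⁺]^2 in the numerator gives [Cr³⁺] = 0.0015 M.

0.0015 M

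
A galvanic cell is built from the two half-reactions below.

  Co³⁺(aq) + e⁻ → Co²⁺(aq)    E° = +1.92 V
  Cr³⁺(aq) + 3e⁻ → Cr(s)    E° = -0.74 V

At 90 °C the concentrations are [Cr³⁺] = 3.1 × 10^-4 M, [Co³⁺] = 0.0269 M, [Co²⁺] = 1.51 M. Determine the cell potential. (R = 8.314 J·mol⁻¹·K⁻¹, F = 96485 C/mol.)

2.62 V

The Co³⁺/Co²⁺ couple has the higher reduction potential and acts as the cathode, so E°_cell = +1.92 − (-0.74) = 2.66 V.
Balancing electrons gives n = 3; the reaction quotient is Q = [Cr³⁺]·[Co²⁺]^3/[Co³⁺]^3 = 54.8.
E = E° − (RT/nF) ln Q = 2.66 − (8.314×363)/(3×96485) × (4.004) = 2.660 − 0.042 = 2.618 V.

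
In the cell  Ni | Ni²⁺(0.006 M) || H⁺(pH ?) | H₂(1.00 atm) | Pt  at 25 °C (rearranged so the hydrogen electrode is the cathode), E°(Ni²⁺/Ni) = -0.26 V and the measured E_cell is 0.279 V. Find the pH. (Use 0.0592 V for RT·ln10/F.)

E°_cell = 0.26 V and n = 2.
log Q = n(E° − E)/0.0592 = 2×(0.26 − 0.279)/0.0592 = -0.642.
With Q = [Ni²⁺]·P(H₂) / [H⁺]^2, solving for [H⁺] gives log[H⁺] = -0.790, so pH = 0.79.

pH = 0.79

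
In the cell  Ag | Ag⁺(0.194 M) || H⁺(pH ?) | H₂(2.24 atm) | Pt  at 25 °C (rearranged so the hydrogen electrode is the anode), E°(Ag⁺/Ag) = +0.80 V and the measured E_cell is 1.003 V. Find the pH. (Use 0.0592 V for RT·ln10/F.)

E°_cell = 0.80 V and n = 2.
log Q = n(E° − E)/0.0592 = 2×(0.80 − 1.003)/0.0592 = -6.858.
With Q = [H⁺]^2 / ([Ag⁺]^2·P(H₂)), solving for [H⁺] gives log[H⁺] = -3.966, so pH = 3.97.

pH = 3.97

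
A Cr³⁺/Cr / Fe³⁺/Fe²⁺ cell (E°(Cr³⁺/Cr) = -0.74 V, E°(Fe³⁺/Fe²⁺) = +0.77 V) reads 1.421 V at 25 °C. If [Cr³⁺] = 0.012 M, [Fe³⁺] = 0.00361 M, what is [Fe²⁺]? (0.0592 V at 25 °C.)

From the Nernst equation, log Q = n(E° − E)/0.0592 = 3(1.51 − 1.421)/0.0592 = 4.510, so Q = 3.24 × 10^4.
With Q = [Cr³⁺]·[Fe²⁺]^3/[Fe³⁺]^3 and the known concentrations, [Fe²⁺]^3 in the numerator gives [Fe²⁺] = 0.5 M.

0.5 M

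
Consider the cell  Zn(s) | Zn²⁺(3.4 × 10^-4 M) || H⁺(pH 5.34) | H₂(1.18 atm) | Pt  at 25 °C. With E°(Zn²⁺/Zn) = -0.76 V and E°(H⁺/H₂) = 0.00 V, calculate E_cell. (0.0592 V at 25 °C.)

The hydrogen couple is the cathode, so E°_cell = 0.76 V; n = 2.
[H⁺] = 10^(−5.34) = 4.6 × 10^-6 M, and Q = [Zn²⁺]·P(H₂) / [H⁺]^2 = 1.92 × 10^7.
E = E° − (0.0592/2) log Q = 0.76 − (0.0592/2)(7.283) = 0.544 V.

0.54 V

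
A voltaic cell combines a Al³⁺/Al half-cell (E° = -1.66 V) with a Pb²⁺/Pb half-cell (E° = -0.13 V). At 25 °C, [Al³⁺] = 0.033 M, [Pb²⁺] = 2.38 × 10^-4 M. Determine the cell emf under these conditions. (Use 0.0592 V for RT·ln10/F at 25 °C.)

1.45 V

The Pb²⁺/Pb couple has the higher reduction potential and acts as the cathode, so E°_cell = -0.13 − (-1.66) = 1.53 V.
Balancing electrons gives n = 6; the reaction quotient is Q = [Al³⁺]^2/[Pb²⁺]^3 = 8.08 × 10^7.
At 25 °C, E = E° − (0.0592/n) log Q = 1.53 − (0.0592/6)(7.907) = 1.530 − 0.078 = 1.452 V.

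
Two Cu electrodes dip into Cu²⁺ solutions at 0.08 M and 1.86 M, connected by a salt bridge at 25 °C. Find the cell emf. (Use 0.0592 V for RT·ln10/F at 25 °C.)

0.040 V

Both half-cells are Cu²⁺/Cu, so E°_cell = 0. The concentrated side is the cathode; the cell reaction moves Cu²⁺ from high to low concentration with n = 2.
Q = [Cu²⁺]_dilute/[Cu²⁺]_conc = 0.08/1.86 = 0.0430.
E = 0 − (0.0592/2) log Q = −(0.0592/2)(-1.366) = 0.0404 V.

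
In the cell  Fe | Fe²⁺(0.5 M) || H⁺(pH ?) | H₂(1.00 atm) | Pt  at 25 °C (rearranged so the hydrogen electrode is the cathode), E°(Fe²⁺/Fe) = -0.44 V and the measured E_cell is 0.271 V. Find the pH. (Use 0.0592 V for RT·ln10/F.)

pH = 3.01

E°_cell = 0.44 V and n = 2.
log Q = n(E° − E)/0.0592 = 2×(0.44 − 0.271)/0.0592 = 5.709.
With Q = [Fe²⁺]·P(H₂) / [H⁺]^2, solving for [H⁺] gives log[H⁺] = -3.005, so pH = 3.01.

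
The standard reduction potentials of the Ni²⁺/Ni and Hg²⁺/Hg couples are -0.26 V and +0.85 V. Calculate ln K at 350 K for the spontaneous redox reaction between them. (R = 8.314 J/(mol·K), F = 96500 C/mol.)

E°_cell = +0.85 − (-0.26) = 1.11 V, with n = 2 electrons transferred.
At equilibrium E = 0, so the Nernst equation gives ln K = nFE°/RT = (2)(96500)(1.11)/((8.314)(350)) = 73.62.

ln K = 73.6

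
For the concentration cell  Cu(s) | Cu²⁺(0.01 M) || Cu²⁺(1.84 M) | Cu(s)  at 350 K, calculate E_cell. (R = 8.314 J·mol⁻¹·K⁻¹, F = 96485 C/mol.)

0.079 V

Both half-cells are Cu²⁺/Cu, so E°_cell = 0. The concentrated side is the cathode; the cell reaction moves Cu²⁺ from high to low concentration with n = 2.
Q = [Cu²⁺]_dilute/[Cu²⁺]_conc = 0.01/1.84 = 0.00543.
E = 0 − (RT/nF) ln Q = −((8.314×350)/(2×96485))(-5.215) = 0.0786 V.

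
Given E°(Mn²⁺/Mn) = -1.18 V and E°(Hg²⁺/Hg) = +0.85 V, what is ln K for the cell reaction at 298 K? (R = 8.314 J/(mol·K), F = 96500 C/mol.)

ln K = 158.1

E°_cell = +0.85 − (-1.18) = 2.03 V, with n = 2 electrons transferred.
At equilibrium E = 0, so the Nernst equation gives ln K = nFE°/RT = (2)(96500)(2.03)/((8.314)(298)) = 158.13.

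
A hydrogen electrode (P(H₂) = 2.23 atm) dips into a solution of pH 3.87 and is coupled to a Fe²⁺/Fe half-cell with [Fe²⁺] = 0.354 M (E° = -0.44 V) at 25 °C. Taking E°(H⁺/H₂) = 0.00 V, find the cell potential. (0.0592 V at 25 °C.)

The hydrogen couple is the cathode, so E°_cell = 0.44 V; n = 2.
[H⁺] = 10^(−3.87) = 1.3 × 10^-4 M, and Q = [Fe²⁺]·P(H₂) / [H⁺]^2 = 4.34 × 10^7.
E = E° − (0.0592/2) log Q = 0.44 − (0.0592/2)(7.637) = 0.214 V.

0.21 V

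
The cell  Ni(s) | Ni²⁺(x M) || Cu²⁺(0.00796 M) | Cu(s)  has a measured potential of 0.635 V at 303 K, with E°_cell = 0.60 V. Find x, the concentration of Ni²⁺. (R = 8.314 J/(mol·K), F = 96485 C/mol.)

5.5 × 10^-4 M

From the Nernst equation, ln Q = nF(E° − E)/RT = 2×96485×(0.60 − 0.635)/(8.314×303) = -2.681, so Q = 0.0685.
With Q = [Ni²⁺]/[Cu²⁺] and the known concentrations, [Ni²⁺] in the numerator gives [Ni²⁺] = 5.5 × 10^-4 M.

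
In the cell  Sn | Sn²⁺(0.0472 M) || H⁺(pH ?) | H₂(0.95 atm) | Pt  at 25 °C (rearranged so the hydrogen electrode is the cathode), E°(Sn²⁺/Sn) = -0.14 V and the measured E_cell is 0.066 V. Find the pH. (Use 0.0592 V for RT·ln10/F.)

E°_cell = 0.14 V and n = 2.
log Q = n(E° − E)/0.0592 = 2×(0.14 − 0.066)/0.0592 = 2.500.
With Q = [Sn²⁺]·P(H₂) / [H⁺]^2, solving for [H⁺] gives log[H⁺] = -1.924, so pH = 1.92.

pH = 1.92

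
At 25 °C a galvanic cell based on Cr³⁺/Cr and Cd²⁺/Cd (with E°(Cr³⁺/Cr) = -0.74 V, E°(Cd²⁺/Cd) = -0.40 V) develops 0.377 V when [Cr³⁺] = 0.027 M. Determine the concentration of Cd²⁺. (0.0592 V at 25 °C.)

From the Nernst equation, log Q = n(E° − E)/0.0592 = 6(0.34 − 0.377)/0.0592 = -3.750, so Q = 1.78 × 10^-4.
With Q = [Cr³⁺]^2/[Cd²⁺]^3 and the known concentrations, [Cd²⁺]^3 in the denominator gives [Cd²⁺] = 1.6 M.

1.6 M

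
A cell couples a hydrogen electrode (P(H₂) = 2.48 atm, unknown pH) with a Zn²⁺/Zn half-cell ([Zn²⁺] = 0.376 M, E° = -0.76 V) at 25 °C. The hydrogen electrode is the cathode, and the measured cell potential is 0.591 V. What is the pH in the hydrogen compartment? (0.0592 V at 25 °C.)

pH = 2.87

E°_cell = 0.76 V and n = 2.
log Q = n(E° − E)/0.0592 = 2×(0.76 − 0.591)/0.0592 = 5.709.
With Q = [Zn²⁺]·P(H₂) / [H⁺]^2, solving for [H⁺] gives log[H⁺] = -2.870, so pH = 2.87.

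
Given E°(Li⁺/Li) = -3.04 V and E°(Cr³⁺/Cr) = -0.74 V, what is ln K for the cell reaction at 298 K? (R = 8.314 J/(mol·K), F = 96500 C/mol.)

E°_cell = -0.74 − (-3.04) = 2.30 V, with n = 3 electrons transferred.
At equilibrium E = 0, so the Nernst equation gives ln K = nFE°/RT = (3)(96500)(2.30)/((8.314)(298)) = 268.75.

ln K = 268.8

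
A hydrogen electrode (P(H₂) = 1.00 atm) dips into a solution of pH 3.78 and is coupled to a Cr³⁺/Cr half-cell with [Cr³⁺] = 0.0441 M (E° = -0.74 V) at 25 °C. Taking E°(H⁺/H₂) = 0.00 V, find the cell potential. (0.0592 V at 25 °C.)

0.54 V

The hydrogen couple is the cathode, so E°_cell = 0.74 V; n = 6.
[H⁺] = 10^(−3.78) = 1.7 × 10^-4 M, and Q = [Cr³⁺]^2·P(H₂)^3 / [H⁺]^6 = 9.31 × 10^19.
E = E° − (0.0592/6) log Q = 0.74 − (0.0592/6)(19.969) = 0.543 V.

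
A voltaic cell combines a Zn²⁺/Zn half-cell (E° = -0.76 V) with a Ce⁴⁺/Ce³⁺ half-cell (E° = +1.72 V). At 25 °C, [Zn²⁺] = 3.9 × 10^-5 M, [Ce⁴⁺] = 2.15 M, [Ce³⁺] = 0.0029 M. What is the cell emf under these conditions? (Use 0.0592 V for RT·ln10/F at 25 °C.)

The Ce⁴⁺/Ce³⁺ couple has the higher reduction potential and acts as the cathode, so E°_cell = +1.72 − (-0.76) = 2.48 V.
Balancing electrons gives n = 2; the reaction quotient is Q = [Zn²⁺]·[Ce³⁺]^2/[Ce⁴⁺]^2 = 7.1 × 10^-11.
At 25 °C, E = E° − (0.0592/n) log Q = 2.48 − (0.0592/2)(-10.149) = 2.480 + 0.300 = 2.780 V.

2.78 V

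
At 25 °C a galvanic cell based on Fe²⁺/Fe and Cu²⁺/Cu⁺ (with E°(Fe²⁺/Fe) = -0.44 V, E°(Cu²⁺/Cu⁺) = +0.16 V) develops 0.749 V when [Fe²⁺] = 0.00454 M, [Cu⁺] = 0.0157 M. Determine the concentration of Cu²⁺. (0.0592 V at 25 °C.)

From the Nernst equation, log Q = n(E° − E)/0.0592 = 2(0.60 − 0.749)/0.0592 = -5.034, so Q = 9.25 × 10^-6.
With Q = [Fe²⁺]·[Cu⁺]^2/[Cu²⁺]^2 and the known concentrations, [Cu²⁺]^2 in the denominator gives [Cu²⁺] = 0.35 M.

0.35 M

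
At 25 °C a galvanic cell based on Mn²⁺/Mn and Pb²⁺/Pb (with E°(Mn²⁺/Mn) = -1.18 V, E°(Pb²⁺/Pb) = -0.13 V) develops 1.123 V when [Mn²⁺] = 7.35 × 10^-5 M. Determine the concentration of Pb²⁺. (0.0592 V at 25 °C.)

0.022 M

From the Nernst equation, log Q = n(E° − E)/0.0592 = 2(1.05 − 1.123)/0.0592 = -2.466, so Q = 0.00342.
With Q = [Mn²⁺]/[Pb²⁺] and the known concentrations, [Pb²⁺] in the denominator gives [Pb²⁺] = 0.022 M.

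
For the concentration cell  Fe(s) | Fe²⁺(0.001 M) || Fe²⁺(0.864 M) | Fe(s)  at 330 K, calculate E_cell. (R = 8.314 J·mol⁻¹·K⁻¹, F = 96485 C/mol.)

Both half-cells are Fe²⁺/Fe, so E°_cell = 0. The concentrated side is the cathode; the cell reaction moves Fe²⁺ from high to low concentration with n = 2.
Q = [Fe²⁺]_dilute/[Fe²⁺]_conc = 0.001/0.864 = 0.00116.
E = 0 − (RT/nF) ln Q = −((8.314×330)/(2×96485))(-6.762) = 0.0961 V.

0.096 V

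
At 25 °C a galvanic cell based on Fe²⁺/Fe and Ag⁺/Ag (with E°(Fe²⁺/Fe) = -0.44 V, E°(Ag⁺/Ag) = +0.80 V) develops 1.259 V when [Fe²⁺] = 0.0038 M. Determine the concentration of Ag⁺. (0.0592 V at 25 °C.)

0.13 M

From the Nernst equation, log Q = n(E° − E)/0.0592 = 2(1.24 − 1.259)/0.0592 = -0.642, so Q = 0.228.
With Q = [Fe²⁺]/[Ag⁺]^2 and the known concentrations, [Ag⁺]^2 in the denominator gives [Ag⁺] = 0.13 M.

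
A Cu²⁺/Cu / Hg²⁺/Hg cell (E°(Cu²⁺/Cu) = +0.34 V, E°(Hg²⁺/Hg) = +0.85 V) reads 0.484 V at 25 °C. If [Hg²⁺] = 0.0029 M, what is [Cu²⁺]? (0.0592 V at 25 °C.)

0.022 M

From the Nernst equation, log Q = n(E° − E)/0.0592 = 2(0.51 − 0.484)/0.0592 = 0.878, so Q = 7.56.
With Q = [Cu²⁺]/[Hg²⁺] and the known concentrations, [Cu²⁺] in the numerator gives [Cu²⁺] = 0.022 M.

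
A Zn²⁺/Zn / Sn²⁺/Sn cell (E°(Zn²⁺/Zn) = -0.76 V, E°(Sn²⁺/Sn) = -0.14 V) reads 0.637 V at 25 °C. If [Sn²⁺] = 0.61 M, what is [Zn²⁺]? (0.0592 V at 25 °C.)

From the Nernst equation, log Q = n(E° − E)/0.0592 = 2(0.62 − 0.637)/0.0592 = -0.574, so Q = 0.266.
With Q = [Zn²⁺]/[Sn²⁺] and the known concentrations, [Zn²⁺] in the numerator gives [Zn²⁺] = 0.16 M.

0.16 M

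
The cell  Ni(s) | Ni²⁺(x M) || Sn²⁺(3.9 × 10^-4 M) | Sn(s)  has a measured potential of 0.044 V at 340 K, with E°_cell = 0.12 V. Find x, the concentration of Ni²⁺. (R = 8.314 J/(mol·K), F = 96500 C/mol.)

From the Nernst equation, ln Q = nF(E° − E)/RT = 2×96500×(0.12 − 0.044)/(8.314×340) = 5.189, so Q = 179.
With Q = [Ni²⁺]/[Sn²⁺] and the known concentrations, [Ni²⁺] in the numerator gives [Ni²⁺] = 0.07 M.

0.07 M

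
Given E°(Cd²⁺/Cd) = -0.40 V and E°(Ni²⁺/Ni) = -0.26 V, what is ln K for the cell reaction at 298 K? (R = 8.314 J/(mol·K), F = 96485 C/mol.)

ln K = 10.9

E°_cell = -0.26 − (-0.40) = 0.14 V, with n = 2 electrons transferred.
At equilibrium E = 0, so the Nernst equation gives ln K = nFE°/RT = (2)(96485)(0.14)/((8.314)(298)) = 10.90.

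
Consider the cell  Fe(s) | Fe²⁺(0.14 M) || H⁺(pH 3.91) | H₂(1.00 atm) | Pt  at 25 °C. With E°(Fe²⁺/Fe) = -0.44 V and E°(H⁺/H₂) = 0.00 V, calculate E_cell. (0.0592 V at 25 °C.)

The hydrogen couple is the cathode, so E°_cell = 0.44 V; n = 2.
[H⁺] = 10^(−3.91) = 1.2 × 10^-4 M, and Q = [Fe²⁺]·P(H₂) / [H⁺]^2 = 9.25 × 10^6.
E = E° − (0.0592/2) log Q = 0.44 − (0.0592/2)(6.966) = 0.234 V.

0.23 V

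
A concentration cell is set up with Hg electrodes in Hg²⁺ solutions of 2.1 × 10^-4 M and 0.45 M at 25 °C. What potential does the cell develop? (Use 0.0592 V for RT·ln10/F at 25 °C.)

Both half-cells are Hg²⁺/Hg, so E°_cell = 0. The concentrated side is the cathode; the cell reaction moves Hg²⁺ from high to low concentration with n = 2.
Q = [Hg²⁺]_dilute/[Hg²⁺]_conc = 2.1 × 10^-4/0.45 = 4.67 × 10^-4.
E = 0 − (0.0592/2) log Q = −(0.0592/2)(-3.331) = 0.0986 V.

0.099 V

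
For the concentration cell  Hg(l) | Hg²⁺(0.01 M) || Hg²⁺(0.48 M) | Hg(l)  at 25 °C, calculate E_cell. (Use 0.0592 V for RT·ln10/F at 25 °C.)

0.050 V

Both half-cells are Hg²⁺/Hg, so E°_cell = 0. The concentrated side is the cathode; the cell reaction moves Hg²⁺ from high to low concentration with n = 2.
Q = [Hg²⁺]_dilute/[Hg²⁺]_conc = 0.01/0.48 = 0.0208.
E = 0 − (0.0592/2) log Q = −(0.0592/2)(-1.681) = 0.0498 V.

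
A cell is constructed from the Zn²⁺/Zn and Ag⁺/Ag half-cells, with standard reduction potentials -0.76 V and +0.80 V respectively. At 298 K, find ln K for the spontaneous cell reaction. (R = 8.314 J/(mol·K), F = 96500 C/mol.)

ln K = 121.5

E°_cell = +0.80 − (-0.76) = 1.56 V, with n = 2 electrons transferred.
At equilibrium E = 0, so the Nernst equation gives ln K = nFE°/RT = (2)(96500)(1.56)/((8.314)(298)) = 121.52.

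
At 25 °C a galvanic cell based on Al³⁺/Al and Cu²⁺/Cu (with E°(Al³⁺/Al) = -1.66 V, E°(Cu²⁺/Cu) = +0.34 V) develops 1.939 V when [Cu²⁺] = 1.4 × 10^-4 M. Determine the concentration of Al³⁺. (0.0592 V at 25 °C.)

0.002 M

From the Nernst equation, log Q = n(E° − E)/0.0592 = 6(2.00 − 1.939)/0.0592 = 6.182, so Q = 1.52 × 10^6.
With Q = [Al³⁺]^2/[Cu²⁺]^3 and the known concentrations, [Al³⁺]^2 in the numerator gives [Al³⁺] = 0.002 M.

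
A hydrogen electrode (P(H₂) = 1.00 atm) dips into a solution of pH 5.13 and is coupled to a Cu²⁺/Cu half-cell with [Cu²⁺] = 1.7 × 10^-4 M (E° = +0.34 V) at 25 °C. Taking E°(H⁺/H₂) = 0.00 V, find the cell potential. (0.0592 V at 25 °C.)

The Cu²⁺/Cu couple is the cathode, so E°_cell = 0.34 V; n = 2.
[H⁺] = 10^(−5.13) = 7.4 × 10^-6 M, and Q = [H⁺]^2 / ([Cu²⁺]·P(H₂)) = 3.23 × 10^-7.
E = E° − (0.0592/2) log Q = 0.34 − (0.0592/2)(-6.490) = 0.532 V.

0.53 V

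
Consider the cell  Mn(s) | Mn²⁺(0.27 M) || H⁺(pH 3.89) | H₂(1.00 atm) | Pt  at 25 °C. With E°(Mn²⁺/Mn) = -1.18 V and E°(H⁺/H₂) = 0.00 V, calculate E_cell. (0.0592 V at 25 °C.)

0.97 V

The hydrogen couple is the cathode, so E°_cell = 1.18 V; n = 2.
[H⁺] = 10^(−3.89) = 1.3 × 10^-4 M, and Q = [Mn²⁺]·P(H₂) / [H⁺]^2 = 1.63 × 10^7.
E = E° − (0.0592/2) log Q = 1.18 − (0.0592/2)(7.211) = 0.967 V.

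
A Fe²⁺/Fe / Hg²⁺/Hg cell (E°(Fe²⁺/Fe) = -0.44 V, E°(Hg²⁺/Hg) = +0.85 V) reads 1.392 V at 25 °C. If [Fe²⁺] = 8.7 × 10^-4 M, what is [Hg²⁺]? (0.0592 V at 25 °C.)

From the Nernst equation, log Q = n(E° − E)/0.0592 = 2(1.29 − 1.392)/0.0592 = -3.446, so Q = 3.58 × 10^-4.
With Q = [Fe²⁺]/[Hg²⁺] and the known concentrations, [Hg²⁺] in the denominator gives [Hg²⁺] = 2.4 M.

2.4 M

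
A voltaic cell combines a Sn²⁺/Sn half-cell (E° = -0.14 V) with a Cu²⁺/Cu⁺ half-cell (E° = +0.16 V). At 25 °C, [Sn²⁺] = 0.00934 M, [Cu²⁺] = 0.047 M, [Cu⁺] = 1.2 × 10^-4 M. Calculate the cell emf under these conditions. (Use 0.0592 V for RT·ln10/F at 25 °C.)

0.514 V

The Cu²⁺/Cu⁺ couple has the higher reduction potential and acts as the cathode, so E°_cell = +0.16 − (-0.14) = 0.30 V.
Balancing electrons gives n = 2; the reaction quotient is Q = [Sn²⁺]·[Cu⁺]^2/[Cu²⁺]^2 = 6.09 × 10^-8.
At 25 °C, E = E° − (0.0592/n) log Q = 0.30 − (0.0592/2)(-7.215) = 0.300 + 0.214 = 0.514 V.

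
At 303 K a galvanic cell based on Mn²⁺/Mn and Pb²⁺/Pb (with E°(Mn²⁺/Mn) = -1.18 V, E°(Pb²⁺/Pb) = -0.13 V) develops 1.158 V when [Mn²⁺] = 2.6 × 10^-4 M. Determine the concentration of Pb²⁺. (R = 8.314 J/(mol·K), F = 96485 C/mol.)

1.0 M

From the Nernst equation, ln Q = nF(E° − E)/RT = 2×96485×(1.05 − 1.158)/(8.314×303) = -8.273, so Q = 2.55 × 10^-4.
With Q = [Mn²⁺]/[Pb²⁺] and the known concentrations, [Pb²⁺] in the denominator gives [Pb²⁺] = 1.0 M.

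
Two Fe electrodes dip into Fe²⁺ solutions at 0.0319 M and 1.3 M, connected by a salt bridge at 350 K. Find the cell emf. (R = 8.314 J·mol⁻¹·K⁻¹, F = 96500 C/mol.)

Both half-cells are Fe²⁺/Fe, so E°_cell = 0. The concentrated side is the cathode; the cell reaction moves Fe²⁺ from high to low concentration with n = 2.
Q = [Fe²⁺]_dilute/[Fe²⁺]_conc = 0.0319/1.3 = 0.0245.
E = 0 − (RT/nF) ln Q = −((8.314×350)/(2×96500))(-3.708) = 0.0559 V.

0.056 V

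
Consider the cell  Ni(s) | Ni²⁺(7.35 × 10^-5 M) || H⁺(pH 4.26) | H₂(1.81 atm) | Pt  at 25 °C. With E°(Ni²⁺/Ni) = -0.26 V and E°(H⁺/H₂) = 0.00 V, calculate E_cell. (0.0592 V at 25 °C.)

0.12 V

The hydrogen couple is the cathode, so E°_cell = 0.26 V; n = 2.
[H⁺] = 10^(−4.26) = 5.5 × 10^-5 M, and Q = [Ni²⁺]·P(H₂) / [H⁺]^2 = 4.41 × 10^4.
E = E° − (0.0592/2) log Q = 0.26 − (0.0592/2)(4.644) = 0.123 V.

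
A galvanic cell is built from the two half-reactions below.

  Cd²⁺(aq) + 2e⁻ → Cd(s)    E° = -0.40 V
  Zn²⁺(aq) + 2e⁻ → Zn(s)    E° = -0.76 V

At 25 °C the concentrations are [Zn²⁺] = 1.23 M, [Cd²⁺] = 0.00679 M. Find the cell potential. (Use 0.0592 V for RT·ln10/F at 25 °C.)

The Cd²⁺/Cd couple has the higher reduction potential and acts as the cathode, so E°_cell = -0.40 − (-0.76) = 0.36 V.
Balancing electrons gives n = 2; the reaction quotient is Q = [Zn²⁺]/[Cd²⁺] = 181.
At 25 °C, E = E° − (0.0592/n) log Q = 0.36 − (0.0592/2)(2.258) = 0.360 − 0.067 = 0.293 V.

0.293 V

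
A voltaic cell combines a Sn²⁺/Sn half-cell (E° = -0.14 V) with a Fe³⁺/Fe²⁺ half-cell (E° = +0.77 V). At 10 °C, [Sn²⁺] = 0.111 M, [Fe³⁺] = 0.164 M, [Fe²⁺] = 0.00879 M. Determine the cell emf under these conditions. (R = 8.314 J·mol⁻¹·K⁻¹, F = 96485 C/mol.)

The Fe³⁺/Fe²⁺ couple has the higher reduction potential and acts as the cathode, so E°_cell = +0.77 − (-0.14) = 0.91 V.
Balancing electrons gives n = 2; the reaction quotient is Q = [Sn²⁺]·[Fe²⁺]^2/[Fe³⁺]^2 = 3.19 × 10^-4.
E = E° − (RT/nF) ln Q = 0.91 − (8.314×283)/(2×96485) × (-8.051) = 0.910 + 0.098 = 1.008 V.

1.01 V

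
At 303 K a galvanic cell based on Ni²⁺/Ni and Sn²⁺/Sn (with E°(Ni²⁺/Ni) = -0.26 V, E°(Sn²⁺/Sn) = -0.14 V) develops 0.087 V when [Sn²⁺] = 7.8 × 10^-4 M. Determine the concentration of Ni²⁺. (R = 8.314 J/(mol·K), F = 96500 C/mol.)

0.0098 M

From the Nernst equation, ln Q = nF(E° − E)/RT = 2×96500×(0.12 − 0.087)/(8.314×303) = 2.528, so Q = 12.5.
With Q = [Ni²⁺]/[Sn²⁺] and the known concentrations, [Ni²⁺] in the numerator gives [Ni²⁺] = 0.0098 M.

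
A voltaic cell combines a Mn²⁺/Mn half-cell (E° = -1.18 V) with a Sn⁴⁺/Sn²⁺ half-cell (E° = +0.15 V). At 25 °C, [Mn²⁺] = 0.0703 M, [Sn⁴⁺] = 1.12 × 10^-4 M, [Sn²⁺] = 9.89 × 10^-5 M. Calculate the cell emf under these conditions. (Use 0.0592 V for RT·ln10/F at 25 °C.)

1.37 V

The Sn⁴⁺/Sn²⁺ couple has the higher reduction potential and acts as the cathode, so E°_cell = +0.15 − (-1.18) = 1.33 V.
Balancing electrons gives n = 2; the reaction quotient is Q = [Mn²⁺]·[Sn²⁺]/[Sn⁴⁺] = 0.0621.
At 25 °C, E = E° − (0.0592/n) log Q = 1.33 − (0.0592/2)(-1.207) = 1.330 + 0.036 = 1.366 V.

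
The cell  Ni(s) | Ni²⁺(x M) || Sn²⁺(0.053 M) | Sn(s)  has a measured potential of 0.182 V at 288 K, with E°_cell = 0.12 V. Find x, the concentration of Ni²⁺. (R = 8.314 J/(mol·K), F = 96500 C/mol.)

From the Nernst equation, ln Q = nF(E° − E)/RT = 2×96500×(0.12 − 0.182)/(8.314×288) = -4.997, so Q = 0.00676.
With Q = [Ni²⁺]/[Sn²⁺] and the known concentrations, [Ni²⁺] in the numerator gives [Ni²⁺] = 3.6 × 10^-4 M.

3.6 × 10^-4 M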